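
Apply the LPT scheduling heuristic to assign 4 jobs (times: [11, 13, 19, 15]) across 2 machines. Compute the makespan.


Sort jobs in decreasing order (LPT): [19, 15, 13, 11]
Assign each job to the least loaded machine:
  Machine 1: jobs [19, 11], load = 30
  Machine 2: jobs [15, 13], load = 28
Makespan = max load = 30

30


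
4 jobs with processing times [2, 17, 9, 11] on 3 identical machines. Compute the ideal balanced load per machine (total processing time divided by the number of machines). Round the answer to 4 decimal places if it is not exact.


Total processing time = 2 + 17 + 9 + 11 = 39
Number of machines = 3
Ideal balanced load = 39 / 3 = 13.0

13.0


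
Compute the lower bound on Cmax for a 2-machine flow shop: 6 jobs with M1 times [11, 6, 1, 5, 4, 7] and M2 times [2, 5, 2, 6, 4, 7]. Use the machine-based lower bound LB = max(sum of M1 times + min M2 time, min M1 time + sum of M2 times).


LB1 = sum(M1 times) + min(M2 times) = 34 + 2 = 36
LB2 = min(M1 times) + sum(M2 times) = 1 + 26 = 27
Lower bound = max(LB1, LB2) = max(36, 27) = 36

36


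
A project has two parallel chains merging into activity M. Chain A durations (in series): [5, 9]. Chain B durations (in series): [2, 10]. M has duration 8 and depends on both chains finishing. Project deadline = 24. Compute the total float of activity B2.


Forward pass: ES(B2) = sum of predecessors on chain B = 2
EF = ES + duration = 2 + 10 = 12
Backward pass: LF(M) = deadline = 24; LS(M) = 24 - 8 = 16
LF(B2) = LS(M) - sum(successors on chain B) = 16 - 0 = 16
LS = LF - duration = 16 - 10 = 6
Total float = LS - ES = 6 - 2 = 4

4


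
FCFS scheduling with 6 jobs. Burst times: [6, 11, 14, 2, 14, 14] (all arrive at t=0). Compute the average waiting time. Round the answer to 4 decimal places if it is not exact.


FCFS order (as given): [6, 11, 14, 2, 14, 14]
Waiting times:
  Job 1: wait = 0
  Job 2: wait = 6
  Job 3: wait = 17
  Job 4: wait = 31
  Job 5: wait = 33
  Job 6: wait = 47
Sum of waiting times = 134
Average waiting time = 134/6 = 22.3333

22.3333


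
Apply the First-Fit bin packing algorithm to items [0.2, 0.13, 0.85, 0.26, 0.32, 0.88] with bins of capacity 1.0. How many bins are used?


Place items sequentially using First-Fit:
  Item 0.2 -> new Bin 1
  Item 0.13 -> Bin 1 (now 0.33)
  Item 0.85 -> new Bin 2
  Item 0.26 -> Bin 1 (now 0.59)
  Item 0.32 -> Bin 1 (now 0.91)
  Item 0.88 -> new Bin 3
Total bins used = 3

3


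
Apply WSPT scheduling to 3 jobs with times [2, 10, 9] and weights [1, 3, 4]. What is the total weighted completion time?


Compute p/w ratios and sort ascending (WSPT): [(2, 1), (9, 4), (10, 3)]
Compute weighted completion times:
  Job (p=2,w=1): C=2, w*C=1*2=2
  Job (p=9,w=4): C=11, w*C=4*11=44
  Job (p=10,w=3): C=21, w*C=3*21=63
Total weighted completion time = 109

109


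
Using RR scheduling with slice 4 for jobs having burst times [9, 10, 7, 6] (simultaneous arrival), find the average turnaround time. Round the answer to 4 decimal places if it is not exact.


Time quantum = 4
Execution trace:
  J1 runs 4 units, time = 4
  J2 runs 4 units, time = 8
  J3 runs 4 units, time = 12
  J4 runs 4 units, time = 16
  J1 runs 4 units, time = 20
  J2 runs 4 units, time = 24
  J3 runs 3 units, time = 27
  J4 runs 2 units, time = 29
  J1 runs 1 units, time = 30
  J2 runs 2 units, time = 32
Finish times: [30, 32, 27, 29]
Average turnaround = 118/4 = 29.5

29.5


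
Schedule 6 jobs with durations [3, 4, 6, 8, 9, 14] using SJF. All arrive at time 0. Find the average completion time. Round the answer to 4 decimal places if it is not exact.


SJF order (ascending): [3, 4, 6, 8, 9, 14]
Completion times:
  Job 1: burst=3, C=3
  Job 2: burst=4, C=7
  Job 3: burst=6, C=13
  Job 4: burst=8, C=21
  Job 5: burst=9, C=30
  Job 6: burst=14, C=44
Average completion = 118/6 = 19.6667

19.6667


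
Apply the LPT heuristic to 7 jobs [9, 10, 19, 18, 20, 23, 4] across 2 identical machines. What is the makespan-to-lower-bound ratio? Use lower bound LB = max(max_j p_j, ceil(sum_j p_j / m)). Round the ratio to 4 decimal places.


LPT order: [23, 20, 19, 18, 10, 9, 4]
Machine loads after assignment: [50, 53]
LPT makespan = 53
Lower bound = max(max_job, ceil(total/2)) = max(23, 52) = 52
Ratio = 53 / 52 = 1.0192

1.0192


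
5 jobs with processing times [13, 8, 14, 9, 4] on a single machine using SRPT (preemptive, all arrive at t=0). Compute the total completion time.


Since all jobs arrive at t=0, SRPT equals SPT ordering.
SPT order: [4, 8, 9, 13, 14]
Completion times:
  Job 1: p=4, C=4
  Job 2: p=8, C=12
  Job 3: p=9, C=21
  Job 4: p=13, C=34
  Job 5: p=14, C=48
Total completion time = 4 + 12 + 21 + 34 + 48 = 119

119


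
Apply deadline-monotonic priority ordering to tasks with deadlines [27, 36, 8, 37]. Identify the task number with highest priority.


Sort tasks by relative deadline (ascending):
  Task 3: deadline = 8
  Task 1: deadline = 27
  Task 2: deadline = 36
  Task 4: deadline = 37
Priority order (highest first): [3, 1, 2, 4]
Highest priority task = 3

3


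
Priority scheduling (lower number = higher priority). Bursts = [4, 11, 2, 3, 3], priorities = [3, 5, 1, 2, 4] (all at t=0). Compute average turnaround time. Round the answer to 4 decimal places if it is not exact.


Sort by priority (ascending = highest first):
Order: [(1, 2), (2, 3), (3, 4), (4, 3), (5, 11)]
Completion times:
  Priority 1, burst=2, C=2
  Priority 2, burst=3, C=5
  Priority 3, burst=4, C=9
  Priority 4, burst=3, C=12
  Priority 5, burst=11, C=23
Average turnaround = 51/5 = 10.2

10.2


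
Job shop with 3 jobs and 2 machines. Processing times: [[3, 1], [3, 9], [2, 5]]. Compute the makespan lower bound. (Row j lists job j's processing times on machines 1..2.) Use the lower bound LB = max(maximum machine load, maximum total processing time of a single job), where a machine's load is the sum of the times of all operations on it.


Machine loads:
  Machine 1: 3 + 3 + 2 = 8
  Machine 2: 1 + 9 + 5 = 15
Max machine load = 15
Job totals:
  Job 1: 4
  Job 2: 12
  Job 3: 7
Max job total = 12
Lower bound = max(15, 12) = 15

15


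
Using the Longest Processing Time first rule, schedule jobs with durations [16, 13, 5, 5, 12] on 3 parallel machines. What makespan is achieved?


Sort jobs in decreasing order (LPT): [16, 13, 12, 5, 5]
Assign each job to the least loaded machine:
  Machine 1: jobs [16], load = 16
  Machine 2: jobs [13, 5], load = 18
  Machine 3: jobs [12, 5], load = 17
Makespan = max load = 18

18


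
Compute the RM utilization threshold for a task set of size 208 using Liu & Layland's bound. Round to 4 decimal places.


Compute 2^(1/208) = 1.0033379971
Subtract 1: 1.0033379971 - 1 = 0.0033379971
Multiply by n: 208 * 0.0033379971 = 0.6943033968
Round to 4 dp: 0.6943

0.6943


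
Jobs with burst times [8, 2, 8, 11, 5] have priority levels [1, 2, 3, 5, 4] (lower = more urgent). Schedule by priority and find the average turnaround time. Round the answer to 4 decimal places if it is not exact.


Sort by priority (ascending = highest first):
Order: [(1, 8), (2, 2), (3, 8), (4, 5), (5, 11)]
Completion times:
  Priority 1, burst=8, C=8
  Priority 2, burst=2, C=10
  Priority 3, burst=8, C=18
  Priority 4, burst=5, C=23
  Priority 5, burst=11, C=34
Average turnaround = 93/5 = 18.6

18.6


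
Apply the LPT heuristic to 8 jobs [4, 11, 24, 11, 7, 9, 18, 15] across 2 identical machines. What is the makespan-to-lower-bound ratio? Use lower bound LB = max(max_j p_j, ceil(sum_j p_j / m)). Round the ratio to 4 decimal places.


LPT order: [24, 18, 15, 11, 11, 9, 7, 4]
Machine loads after assignment: [51, 48]
LPT makespan = 51
Lower bound = max(max_job, ceil(total/2)) = max(24, 50) = 50
Ratio = 51 / 50 = 1.02

1.02


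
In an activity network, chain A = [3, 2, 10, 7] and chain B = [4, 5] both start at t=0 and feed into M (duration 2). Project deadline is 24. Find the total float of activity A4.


Forward pass: ES(A4) = sum of predecessors on chain A = 15
EF = ES + duration = 15 + 7 = 22
Backward pass: LF(M) = deadline = 24; LS(M) = 24 - 2 = 22
LF(A4) = LS(M) - sum(successors on chain A) = 22 - 0 = 22
LS = LF - duration = 22 - 7 = 15
Total float = LS - ES = 15 - 15 = 0

0


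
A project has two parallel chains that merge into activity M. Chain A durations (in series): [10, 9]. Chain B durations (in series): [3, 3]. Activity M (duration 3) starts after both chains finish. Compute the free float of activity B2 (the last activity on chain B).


ES(B2) = sum of predecessors on chain B = 3
EF(B2) = ES + duration = 3 + 3 = 6
Successor of B2 is M. ES(M) = max(sum(A), sum(B)) = max(19, 6) = 19
Free float = ES(successor) - EF(current) = 19 - 6 = 13

13


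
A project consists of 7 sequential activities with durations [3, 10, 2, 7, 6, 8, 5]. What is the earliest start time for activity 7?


Activity 7 starts after activities 1 through 6 complete.
Predecessor durations: [3, 10, 2, 7, 6, 8]
ES = 3 + 10 + 2 + 7 + 6 + 8 = 36

36


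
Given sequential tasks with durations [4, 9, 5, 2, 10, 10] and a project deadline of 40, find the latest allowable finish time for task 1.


LF(activity 1) = deadline - sum of successor durations
Successors: activities 2 through 6 with durations [9, 5, 2, 10, 10]
Sum of successor durations = 36
LF = 40 - 36 = 4

4


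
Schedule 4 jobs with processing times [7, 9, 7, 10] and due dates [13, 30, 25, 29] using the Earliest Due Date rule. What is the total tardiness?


Sort by due date (EDD order): [(7, 13), (7, 25), (10, 29), (9, 30)]
Compute completion times and tardiness:
  Job 1: p=7, d=13, C=7, tardiness=max(0,7-13)=0
  Job 2: p=7, d=25, C=14, tardiness=max(0,14-25)=0
  Job 3: p=10, d=29, C=24, tardiness=max(0,24-29)=0
  Job 4: p=9, d=30, C=33, tardiness=max(0,33-30)=3
Total tardiness = 3

3


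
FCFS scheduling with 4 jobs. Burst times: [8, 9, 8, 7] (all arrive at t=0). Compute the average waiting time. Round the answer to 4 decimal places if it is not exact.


FCFS order (as given): [8, 9, 8, 7]
Waiting times:
  Job 1: wait = 0
  Job 2: wait = 8
  Job 3: wait = 17
  Job 4: wait = 25
Sum of waiting times = 50
Average waiting time = 50/4 = 12.5

12.5


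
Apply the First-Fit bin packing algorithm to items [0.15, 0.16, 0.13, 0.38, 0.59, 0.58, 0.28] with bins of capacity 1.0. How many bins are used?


Place items sequentially using First-Fit:
  Item 0.15 -> new Bin 1
  Item 0.16 -> Bin 1 (now 0.31)
  Item 0.13 -> Bin 1 (now 0.44)
  Item 0.38 -> Bin 1 (now 0.82)
  Item 0.59 -> new Bin 2
  Item 0.58 -> new Bin 3
  Item 0.28 -> Bin 2 (now 0.87)
Total bins used = 3

3


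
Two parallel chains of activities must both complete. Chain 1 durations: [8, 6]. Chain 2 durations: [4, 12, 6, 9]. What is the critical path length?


Path A total = 8 + 6 = 14
Path B total = 4 + 12 + 6 + 9 = 31
Critical path = longest path = max(14, 31) = 31

31


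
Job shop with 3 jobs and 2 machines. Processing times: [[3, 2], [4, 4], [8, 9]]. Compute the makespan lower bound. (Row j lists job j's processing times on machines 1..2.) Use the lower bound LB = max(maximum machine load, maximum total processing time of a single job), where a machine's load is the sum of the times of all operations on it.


Machine loads:
  Machine 1: 3 + 4 + 8 = 15
  Machine 2: 2 + 4 + 9 = 15
Max machine load = 15
Job totals:
  Job 1: 5
  Job 2: 8
  Job 3: 17
Max job total = 17
Lower bound = max(15, 17) = 17

17


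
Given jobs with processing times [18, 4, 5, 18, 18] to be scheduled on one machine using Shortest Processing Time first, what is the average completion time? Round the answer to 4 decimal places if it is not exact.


Sort jobs by processing time (SPT order): [4, 5, 18, 18, 18]
Compute completion times sequentially:
  Job 1: processing = 4, completes at 4
  Job 2: processing = 5, completes at 9
  Job 3: processing = 18, completes at 27
  Job 4: processing = 18, completes at 45
  Job 5: processing = 18, completes at 63
Sum of completion times = 148
Average completion time = 148/5 = 29.6

29.6


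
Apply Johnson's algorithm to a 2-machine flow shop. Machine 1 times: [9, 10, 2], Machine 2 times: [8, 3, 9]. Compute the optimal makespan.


Apply Johnson's rule:
  Group 1 (a <= b): [(3, 2, 9)]
  Group 2 (a > b): [(1, 9, 8), (2, 10, 3)]
Optimal job order: [3, 1, 2]
Schedule:
  Job 3: M1 done at 2, M2 done at 11
  Job 1: M1 done at 11, M2 done at 19
  Job 2: M1 done at 21, M2 done at 24
Makespan = 24

24


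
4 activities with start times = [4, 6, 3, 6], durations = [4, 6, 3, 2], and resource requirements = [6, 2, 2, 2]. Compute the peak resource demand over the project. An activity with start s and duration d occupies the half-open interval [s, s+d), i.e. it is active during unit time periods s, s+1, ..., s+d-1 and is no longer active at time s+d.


Each activity i is active on [start_i, start_i + duration_i).
Compute total resource usage per time slot:
  t=0: active resources = [], total = 0
  t=1: active resources = [], total = 0
  t=2: active resources = [], total = 0
  t=3: active resources = [2], total = 2
  t=4: active resources = [6, 2], total = 8
  t=5: active resources = [6, 2], total = 8
  t=6: active resources = [6, 2, 2], total = 10
  t=7: active resources = [6, 2, 2], total = 10
  t=8: active resources = [2], total = 2
  t=9: active resources = [2], total = 2
  t=10: active resources = [2], total = 2
  t=11: active resources = [2], total = 2
Peak resource demand = 10

10


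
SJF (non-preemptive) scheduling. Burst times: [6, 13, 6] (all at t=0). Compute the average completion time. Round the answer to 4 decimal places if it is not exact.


SJF order (ascending): [6, 6, 13]
Completion times:
  Job 1: burst=6, C=6
  Job 2: burst=6, C=12
  Job 3: burst=13, C=25
Average completion = 43/3 = 14.3333

14.3333


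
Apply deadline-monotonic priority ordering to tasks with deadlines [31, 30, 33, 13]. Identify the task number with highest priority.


Sort tasks by relative deadline (ascending):
  Task 4: deadline = 13
  Task 2: deadline = 30
  Task 1: deadline = 31
  Task 3: deadline = 33
Priority order (highest first): [4, 2, 1, 3]
Highest priority task = 4

4


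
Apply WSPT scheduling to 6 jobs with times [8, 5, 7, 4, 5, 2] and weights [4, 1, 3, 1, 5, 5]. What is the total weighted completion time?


Compute p/w ratios and sort ascending (WSPT): [(2, 5), (5, 5), (8, 4), (7, 3), (4, 1), (5, 1)]
Compute weighted completion times:
  Job (p=2,w=5): C=2, w*C=5*2=10
  Job (p=5,w=5): C=7, w*C=5*7=35
  Job (p=8,w=4): C=15, w*C=4*15=60
  Job (p=7,w=3): C=22, w*C=3*22=66
  Job (p=4,w=1): C=26, w*C=1*26=26
  Job (p=5,w=1): C=31, w*C=1*31=31
Total weighted completion time = 228

228


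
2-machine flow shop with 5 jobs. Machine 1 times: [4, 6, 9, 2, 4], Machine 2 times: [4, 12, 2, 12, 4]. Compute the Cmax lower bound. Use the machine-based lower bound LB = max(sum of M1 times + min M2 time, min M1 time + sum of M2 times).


LB1 = sum(M1 times) + min(M2 times) = 25 + 2 = 27
LB2 = min(M1 times) + sum(M2 times) = 2 + 34 = 36
Lower bound = max(LB1, LB2) = max(27, 36) = 36

36


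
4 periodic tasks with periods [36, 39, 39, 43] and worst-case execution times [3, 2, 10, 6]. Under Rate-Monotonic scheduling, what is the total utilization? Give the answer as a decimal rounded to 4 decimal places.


Compute individual utilizations (exact fractions):
  Task 1: C/T = 3/36 = 1/12 (approx. 0.0833)
  Task 2: C/T = 2/39 (approx. 0.0513)
  Task 3: C/T = 10/39 (approx. 0.2564)
  Task 4: C/T = 6/43 (approx. 0.1395)
Total utilization U = 1/12 + 2/39 + 10/39 + 6/43 = 3559/6708
Rounded to 4 decimal places: U = 0.5306
RM (Liu & Layland) bound for 4 tasks = 0.756828; compare with U = 3559/6708 (approx. 0.530561)
U <= bound, so schedulable by RM sufficient condition.

0.5306


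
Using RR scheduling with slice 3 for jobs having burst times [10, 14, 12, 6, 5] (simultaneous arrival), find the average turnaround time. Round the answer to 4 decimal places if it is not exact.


Time quantum = 3
Execution trace:
  J1 runs 3 units, time = 3
  J2 runs 3 units, time = 6
  J3 runs 3 units, time = 9
  J4 runs 3 units, time = 12
  J5 runs 3 units, time = 15
  J1 runs 3 units, time = 18
  J2 runs 3 units, time = 21
  J3 runs 3 units, time = 24
  J4 runs 3 units, time = 27
  J5 runs 2 units, time = 29
  J1 runs 3 units, time = 32
  J2 runs 3 units, time = 35
  J3 runs 3 units, time = 38
  J1 runs 1 units, time = 39
  J2 runs 3 units, time = 42
  J3 runs 3 units, time = 45
  J2 runs 2 units, time = 47
Finish times: [39, 47, 45, 27, 29]
Average turnaround = 187/5 = 37.4

37.4


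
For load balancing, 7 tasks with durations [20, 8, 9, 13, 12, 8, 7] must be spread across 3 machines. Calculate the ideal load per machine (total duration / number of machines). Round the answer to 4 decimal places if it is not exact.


Total processing time = 20 + 8 + 9 + 13 + 12 + 8 + 7 = 77
Number of machines = 3
Ideal balanced load = 77 / 3 = 25.6667

25.6667


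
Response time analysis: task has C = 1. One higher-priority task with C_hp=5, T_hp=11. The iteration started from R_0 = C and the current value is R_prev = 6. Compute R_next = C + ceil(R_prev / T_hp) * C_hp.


R_next = C + ceil(R_prev / T_hp) * C_hp
ceil(6 / 11) = ceil(0.5455) = 1
Interference = 1 * 5 = 5
R_next = 1 + 5 = 6
R_next = R_prev, so the iteration has converged (response time = 6).

6


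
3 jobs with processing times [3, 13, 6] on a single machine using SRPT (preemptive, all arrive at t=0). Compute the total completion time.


Since all jobs arrive at t=0, SRPT equals SPT ordering.
SPT order: [3, 6, 13]
Completion times:
  Job 1: p=3, C=3
  Job 2: p=6, C=9
  Job 3: p=13, C=22
Total completion time = 3 + 9 + 22 = 34

34


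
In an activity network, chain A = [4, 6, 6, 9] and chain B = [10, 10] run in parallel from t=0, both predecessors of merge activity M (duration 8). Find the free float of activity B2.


ES(B2) = sum of predecessors on chain B = 10
EF(B2) = ES + duration = 10 + 10 = 20
Successor of B2 is M. ES(M) = max(sum(A), sum(B)) = max(25, 20) = 25
Free float = ES(successor) - EF(current) = 25 - 20 = 5

5


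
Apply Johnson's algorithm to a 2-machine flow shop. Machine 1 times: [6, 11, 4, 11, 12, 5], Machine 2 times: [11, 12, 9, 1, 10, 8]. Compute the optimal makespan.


Apply Johnson's rule:
  Group 1 (a <= b): [(3, 4, 9), (6, 5, 8), (1, 6, 11), (2, 11, 12)]
  Group 2 (a > b): [(5, 12, 10), (4, 11, 1)]
Optimal job order: [3, 6, 1, 2, 5, 4]
Schedule:
  Job 3: M1 done at 4, M2 done at 13
  Job 6: M1 done at 9, M2 done at 21
  Job 1: M1 done at 15, M2 done at 32
  Job 2: M1 done at 26, M2 done at 44
  Job 5: M1 done at 38, M2 done at 54
  Job 4: M1 done at 49, M2 done at 55
Makespan = 55

55


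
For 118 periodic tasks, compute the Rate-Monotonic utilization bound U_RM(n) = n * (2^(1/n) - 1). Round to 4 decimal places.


Compute 2^(1/118) = 1.0058914152
Subtract 1: 1.0058914152 - 1 = 0.0058914152
Multiply by n: 118 * 0.0058914152 = 0.6951869936
Round to 4 dp: 0.6952

0.6952


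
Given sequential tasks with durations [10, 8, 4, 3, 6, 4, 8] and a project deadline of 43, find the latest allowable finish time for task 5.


LF(activity 5) = deadline - sum of successor durations
Successors: activities 6 through 7 with durations [4, 8]
Sum of successor durations = 12
LF = 43 - 12 = 31

31


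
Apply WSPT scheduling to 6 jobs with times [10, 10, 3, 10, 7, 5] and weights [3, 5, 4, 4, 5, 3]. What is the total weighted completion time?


Compute p/w ratios and sort ascending (WSPT): [(3, 4), (7, 5), (5, 3), (10, 5), (10, 4), (10, 3)]
Compute weighted completion times:
  Job (p=3,w=4): C=3, w*C=4*3=12
  Job (p=7,w=5): C=10, w*C=5*10=50
  Job (p=5,w=3): C=15, w*C=3*15=45
  Job (p=10,w=5): C=25, w*C=5*25=125
  Job (p=10,w=4): C=35, w*C=4*35=140
  Job (p=10,w=3): C=45, w*C=3*45=135
Total weighted completion time = 507

507


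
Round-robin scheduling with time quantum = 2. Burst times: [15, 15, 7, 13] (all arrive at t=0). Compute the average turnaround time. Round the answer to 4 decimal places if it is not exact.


Time quantum = 2
Execution trace:
  J1 runs 2 units, time = 2
  J2 runs 2 units, time = 4
  J3 runs 2 units, time = 6
  J4 runs 2 units, time = 8
  J1 runs 2 units, time = 10
  J2 runs 2 units, time = 12
  J3 runs 2 units, time = 14
  J4 runs 2 units, time = 16
  J1 runs 2 units, time = 18
  J2 runs 2 units, time = 20
  J3 runs 2 units, time = 22
  J4 runs 2 units, time = 24
  J1 runs 2 units, time = 26
  J2 runs 2 units, time = 28
  J3 runs 1 units, time = 29
  J4 runs 2 units, time = 31
  J1 runs 2 units, time = 33
  J2 runs 2 units, time = 35
  J4 runs 2 units, time = 37
  J1 runs 2 units, time = 39
  J2 runs 2 units, time = 41
  J4 runs 2 units, time = 43
  J1 runs 2 units, time = 45
  J2 runs 2 units, time = 47
  J4 runs 1 units, time = 48
  J1 runs 1 units, time = 49
  J2 runs 1 units, time = 50
Finish times: [49, 50, 29, 48]
Average turnaround = 176/4 = 44.0

44.0


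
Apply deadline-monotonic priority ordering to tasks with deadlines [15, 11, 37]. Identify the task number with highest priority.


Sort tasks by relative deadline (ascending):
  Task 2: deadline = 11
  Task 1: deadline = 15
  Task 3: deadline = 37
Priority order (highest first): [2, 1, 3]
Highest priority task = 2

2


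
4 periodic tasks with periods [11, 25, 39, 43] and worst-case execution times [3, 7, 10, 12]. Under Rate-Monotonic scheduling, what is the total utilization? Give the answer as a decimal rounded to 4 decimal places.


Compute individual utilizations (exact fractions):
  Task 1: C/T = 3/11 (approx. 0.2727)
  Task 2: C/T = 7/25 (approx. 0.28)
  Task 3: C/T = 10/39 (approx. 0.2564)
  Task 4: C/T = 12/43 (approx. 0.2791)
Total utilization U = 3/11 + 7/25 + 10/39 + 12/43 = 501854/461175
Rounded to 4 decimal places: U = 1.0882
RM (Liu & Layland) bound for 4 tasks = 0.756828; compare with U = 501854/461175 (approx. 1.088207)
U > 1, so the task set is not schedulable (processor overloaded).

1.0882


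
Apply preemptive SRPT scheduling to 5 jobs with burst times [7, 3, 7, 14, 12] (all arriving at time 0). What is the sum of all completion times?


Since all jobs arrive at t=0, SRPT equals SPT ordering.
SPT order: [3, 7, 7, 12, 14]
Completion times:
  Job 1: p=3, C=3
  Job 2: p=7, C=10
  Job 3: p=7, C=17
  Job 4: p=12, C=29
  Job 5: p=14, C=43
Total completion time = 3 + 10 + 17 + 29 + 43 = 102

102


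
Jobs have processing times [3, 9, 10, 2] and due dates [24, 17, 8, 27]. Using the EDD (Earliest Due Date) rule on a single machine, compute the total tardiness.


Sort by due date (EDD order): [(10, 8), (9, 17), (3, 24), (2, 27)]
Compute completion times and tardiness:
  Job 1: p=10, d=8, C=10, tardiness=max(0,10-8)=2
  Job 2: p=9, d=17, C=19, tardiness=max(0,19-17)=2
  Job 3: p=3, d=24, C=22, tardiness=max(0,22-24)=0
  Job 4: p=2, d=27, C=24, tardiness=max(0,24-27)=0
Total tardiness = 4

4


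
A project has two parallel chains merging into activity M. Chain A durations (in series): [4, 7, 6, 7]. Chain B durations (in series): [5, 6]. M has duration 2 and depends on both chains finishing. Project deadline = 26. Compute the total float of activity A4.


Forward pass: ES(A4) = sum of predecessors on chain A = 17
EF = ES + duration = 17 + 7 = 24
Backward pass: LF(M) = deadline = 26; LS(M) = 26 - 2 = 24
LF(A4) = LS(M) - sum(successors on chain A) = 24 - 0 = 24
LS = LF - duration = 24 - 7 = 17
Total float = LS - ES = 17 - 17 = 0

0


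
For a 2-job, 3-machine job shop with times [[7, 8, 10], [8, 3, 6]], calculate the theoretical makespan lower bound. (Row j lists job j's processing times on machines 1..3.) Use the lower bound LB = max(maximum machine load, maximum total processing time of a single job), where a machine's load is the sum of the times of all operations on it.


Machine loads:
  Machine 1: 7 + 8 = 15
  Machine 2: 8 + 3 = 11
  Machine 3: 10 + 6 = 16
Max machine load = 16
Job totals:
  Job 1: 25
  Job 2: 17
Max job total = 25
Lower bound = max(16, 25) = 25

25


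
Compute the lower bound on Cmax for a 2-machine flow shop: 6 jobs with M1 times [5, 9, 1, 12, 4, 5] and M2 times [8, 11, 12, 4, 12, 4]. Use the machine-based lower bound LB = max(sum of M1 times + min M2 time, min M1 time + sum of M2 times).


LB1 = sum(M1 times) + min(M2 times) = 36 + 4 = 40
LB2 = min(M1 times) + sum(M2 times) = 1 + 51 = 52
Lower bound = max(LB1, LB2) = max(40, 52) = 52

52


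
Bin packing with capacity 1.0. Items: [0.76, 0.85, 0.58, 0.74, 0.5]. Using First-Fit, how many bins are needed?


Place items sequentially using First-Fit:
  Item 0.76 -> new Bin 1
  Item 0.85 -> new Bin 2
  Item 0.58 -> new Bin 3
  Item 0.74 -> new Bin 4
  Item 0.5 -> new Bin 5
Total bins used = 5

5


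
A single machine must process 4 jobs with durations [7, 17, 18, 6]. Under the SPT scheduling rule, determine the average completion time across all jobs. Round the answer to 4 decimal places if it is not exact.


Sort jobs by processing time (SPT order): [6, 7, 17, 18]
Compute completion times sequentially:
  Job 1: processing = 6, completes at 6
  Job 2: processing = 7, completes at 13
  Job 3: processing = 17, completes at 30
  Job 4: processing = 18, completes at 48
Sum of completion times = 97
Average completion time = 97/4 = 24.25

24.25


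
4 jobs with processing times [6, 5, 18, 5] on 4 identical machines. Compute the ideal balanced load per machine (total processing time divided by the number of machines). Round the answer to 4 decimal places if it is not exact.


Total processing time = 6 + 5 + 18 + 5 = 34
Number of machines = 4
Ideal balanced load = 34 / 4 = 8.5

8.5


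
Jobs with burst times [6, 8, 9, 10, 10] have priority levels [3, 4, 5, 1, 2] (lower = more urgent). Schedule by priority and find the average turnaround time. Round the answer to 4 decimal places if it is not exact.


Sort by priority (ascending = highest first):
Order: [(1, 10), (2, 10), (3, 6), (4, 8), (5, 9)]
Completion times:
  Priority 1, burst=10, C=10
  Priority 2, burst=10, C=20
  Priority 3, burst=6, C=26
  Priority 4, burst=8, C=34
  Priority 5, burst=9, C=43
Average turnaround = 133/5 = 26.6

26.6


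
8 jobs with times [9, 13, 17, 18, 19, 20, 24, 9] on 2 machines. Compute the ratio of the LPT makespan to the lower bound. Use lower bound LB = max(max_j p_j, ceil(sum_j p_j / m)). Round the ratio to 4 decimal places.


LPT order: [24, 20, 19, 18, 17, 13, 9, 9]
Machine loads after assignment: [64, 65]
LPT makespan = 65
Lower bound = max(max_job, ceil(total/2)) = max(24, 65) = 65
Ratio = 65 / 65 = 1.0

1.0


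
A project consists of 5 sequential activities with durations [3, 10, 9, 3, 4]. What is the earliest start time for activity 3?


Activity 3 starts after activities 1 through 2 complete.
Predecessor durations: [3, 10]
ES = 3 + 10 = 13

13


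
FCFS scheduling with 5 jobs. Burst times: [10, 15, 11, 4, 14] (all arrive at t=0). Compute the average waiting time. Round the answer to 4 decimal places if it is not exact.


FCFS order (as given): [10, 15, 11, 4, 14]
Waiting times:
  Job 1: wait = 0
  Job 2: wait = 10
  Job 3: wait = 25
  Job 4: wait = 36
  Job 5: wait = 40
Sum of waiting times = 111
Average waiting time = 111/5 = 22.2

22.2


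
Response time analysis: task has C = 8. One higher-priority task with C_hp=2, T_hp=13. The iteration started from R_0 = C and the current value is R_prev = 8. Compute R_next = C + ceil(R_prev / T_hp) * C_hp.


R_next = C + ceil(R_prev / T_hp) * C_hp
ceil(8 / 13) = ceil(0.6154) = 1
Interference = 1 * 2 = 2
R_next = 8 + 2 = 10

10


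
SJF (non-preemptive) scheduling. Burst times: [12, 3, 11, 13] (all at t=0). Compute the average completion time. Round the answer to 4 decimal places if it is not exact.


SJF order (ascending): [3, 11, 12, 13]
Completion times:
  Job 1: burst=3, C=3
  Job 2: burst=11, C=14
  Job 3: burst=12, C=26
  Job 4: burst=13, C=39
Average completion = 82/4 = 20.5

20.5


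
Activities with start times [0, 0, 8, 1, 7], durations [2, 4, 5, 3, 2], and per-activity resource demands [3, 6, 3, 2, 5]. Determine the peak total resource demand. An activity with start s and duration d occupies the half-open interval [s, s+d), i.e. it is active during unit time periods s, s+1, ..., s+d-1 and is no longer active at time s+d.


Each activity i is active on [start_i, start_i + duration_i).
Compute total resource usage per time slot:
  t=0: active resources = [3, 6], total = 9
  t=1: active resources = [3, 6, 2], total = 11
  t=2: active resources = [6, 2], total = 8
  t=3: active resources = [6, 2], total = 8
  t=4: active resources = [], total = 0
  t=5: active resources = [], total = 0
  t=6: active resources = [], total = 0
  t=7: active resources = [5], total = 5
  t=8: active resources = [3, 5], total = 8
  t=9: active resources = [3], total = 3
  t=10: active resources = [3], total = 3
  t=11: active resources = [3], total = 3
  t=12: active resources = [3], total = 3
Peak resource demand = 11

11


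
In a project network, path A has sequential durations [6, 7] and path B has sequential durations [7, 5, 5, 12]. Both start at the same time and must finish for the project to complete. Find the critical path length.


Path A total = 6 + 7 = 13
Path B total = 7 + 5 + 5 + 12 = 29
Critical path = longest path = max(13, 29) = 29

29


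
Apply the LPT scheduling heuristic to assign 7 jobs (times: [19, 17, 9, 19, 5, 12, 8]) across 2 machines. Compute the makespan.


Sort jobs in decreasing order (LPT): [19, 19, 17, 12, 9, 8, 5]
Assign each job to the least loaded machine:
  Machine 1: jobs [19, 17, 8], load = 44
  Machine 2: jobs [19, 12, 9, 5], load = 45
Makespan = max load = 45

45


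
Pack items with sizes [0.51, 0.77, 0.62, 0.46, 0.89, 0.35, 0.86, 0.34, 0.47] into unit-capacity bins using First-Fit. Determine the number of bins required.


Place items sequentially using First-Fit:
  Item 0.51 -> new Bin 1
  Item 0.77 -> new Bin 2
  Item 0.62 -> new Bin 3
  Item 0.46 -> Bin 1 (now 0.97)
  Item 0.89 -> new Bin 4
  Item 0.35 -> Bin 3 (now 0.97)
  Item 0.86 -> new Bin 5
  Item 0.34 -> new Bin 6
  Item 0.47 -> Bin 6 (now 0.81)
Total bins used = 6

6


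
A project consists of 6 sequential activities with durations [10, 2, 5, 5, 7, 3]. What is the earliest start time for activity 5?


Activity 5 starts after activities 1 through 4 complete.
Predecessor durations: [10, 2, 5, 5]
ES = 10 + 2 + 5 + 5 = 22

22


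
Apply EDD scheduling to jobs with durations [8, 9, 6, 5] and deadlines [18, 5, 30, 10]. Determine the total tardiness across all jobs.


Sort by due date (EDD order): [(9, 5), (5, 10), (8, 18), (6, 30)]
Compute completion times and tardiness:
  Job 1: p=9, d=5, C=9, tardiness=max(0,9-5)=4
  Job 2: p=5, d=10, C=14, tardiness=max(0,14-10)=4
  Job 3: p=8, d=18, C=22, tardiness=max(0,22-18)=4
  Job 4: p=6, d=30, C=28, tardiness=max(0,28-30)=0
Total tardiness = 12

12


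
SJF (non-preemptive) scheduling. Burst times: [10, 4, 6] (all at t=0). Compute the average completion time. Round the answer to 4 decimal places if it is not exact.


SJF order (ascending): [4, 6, 10]
Completion times:
  Job 1: burst=4, C=4
  Job 2: burst=6, C=10
  Job 3: burst=10, C=20
Average completion = 34/3 = 11.3333

11.3333


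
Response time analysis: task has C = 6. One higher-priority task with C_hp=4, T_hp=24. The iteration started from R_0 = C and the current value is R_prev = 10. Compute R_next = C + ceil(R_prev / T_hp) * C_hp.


R_next = C + ceil(R_prev / T_hp) * C_hp
ceil(10 / 24) = ceil(0.4167) = 1
Interference = 1 * 4 = 4
R_next = 6 + 4 = 10
R_next = R_prev, so the iteration has converged (response time = 10).

10


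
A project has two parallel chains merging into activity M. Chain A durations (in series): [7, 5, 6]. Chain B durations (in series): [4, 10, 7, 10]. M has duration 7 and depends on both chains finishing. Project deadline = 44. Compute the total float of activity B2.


Forward pass: ES(B2) = sum of predecessors on chain B = 4
EF = ES + duration = 4 + 10 = 14
Backward pass: LF(M) = deadline = 44; LS(M) = 44 - 7 = 37
LF(B2) = LS(M) - sum(successors on chain B) = 37 - 17 = 20
LS = LF - duration = 20 - 10 = 10
Total float = LS - ES = 10 - 4 = 6

6


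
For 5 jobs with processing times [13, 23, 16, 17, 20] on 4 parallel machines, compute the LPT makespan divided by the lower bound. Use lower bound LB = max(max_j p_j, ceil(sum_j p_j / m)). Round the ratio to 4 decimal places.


LPT order: [23, 20, 17, 16, 13]
Machine loads after assignment: [23, 20, 17, 29]
LPT makespan = 29
Lower bound = max(max_job, ceil(total/4)) = max(23, 23) = 23
Ratio = 29 / 23 = 1.2609

1.2609


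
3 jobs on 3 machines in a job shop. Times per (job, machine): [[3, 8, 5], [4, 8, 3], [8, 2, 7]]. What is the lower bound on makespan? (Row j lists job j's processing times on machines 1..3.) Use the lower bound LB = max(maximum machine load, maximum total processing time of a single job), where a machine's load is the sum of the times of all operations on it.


Machine loads:
  Machine 1: 3 + 4 + 8 = 15
  Machine 2: 8 + 8 + 2 = 18
  Machine 3: 5 + 3 + 7 = 15
Max machine load = 18
Job totals:
  Job 1: 16
  Job 2: 15
  Job 3: 17
Max job total = 17
Lower bound = max(18, 17) = 18

18


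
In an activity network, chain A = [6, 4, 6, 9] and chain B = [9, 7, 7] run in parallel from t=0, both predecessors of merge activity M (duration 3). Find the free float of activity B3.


ES(B3) = sum of predecessors on chain B = 16
EF(B3) = ES + duration = 16 + 7 = 23
Successor of B3 is M. ES(M) = max(sum(A), sum(B)) = max(25, 23) = 25
Free float = ES(successor) - EF(current) = 25 - 23 = 2

2


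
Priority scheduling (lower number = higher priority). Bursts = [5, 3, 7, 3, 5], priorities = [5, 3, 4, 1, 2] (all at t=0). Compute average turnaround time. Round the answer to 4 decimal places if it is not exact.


Sort by priority (ascending = highest first):
Order: [(1, 3), (2, 5), (3, 3), (4, 7), (5, 5)]
Completion times:
  Priority 1, burst=3, C=3
  Priority 2, burst=5, C=8
  Priority 3, burst=3, C=11
  Priority 4, burst=7, C=18
  Priority 5, burst=5, C=23
Average turnaround = 63/5 = 12.6

12.6


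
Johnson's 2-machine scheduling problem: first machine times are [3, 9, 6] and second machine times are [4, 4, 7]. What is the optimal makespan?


Apply Johnson's rule:
  Group 1 (a <= b): [(1, 3, 4), (3, 6, 7)]
  Group 2 (a > b): [(2, 9, 4)]
Optimal job order: [1, 3, 2]
Schedule:
  Job 1: M1 done at 3, M2 done at 7
  Job 3: M1 done at 9, M2 done at 16
  Job 2: M1 done at 18, M2 done at 22
Makespan = 22

22


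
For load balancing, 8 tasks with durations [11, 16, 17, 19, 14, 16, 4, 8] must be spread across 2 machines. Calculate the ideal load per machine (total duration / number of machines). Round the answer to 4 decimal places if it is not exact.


Total processing time = 11 + 16 + 17 + 19 + 14 + 16 + 4 + 8 = 105
Number of machines = 2
Ideal balanced load = 105 / 2 = 52.5

52.5


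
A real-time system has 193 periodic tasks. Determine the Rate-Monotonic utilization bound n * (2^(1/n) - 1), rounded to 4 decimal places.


Compute 2^(1/193) = 1.0035978931
Subtract 1: 1.0035978931 - 1 = 0.0035978931
Multiply by n: 193 * 0.0035978931 = 0.6943933683
Round to 4 dp: 0.6944

0.6944


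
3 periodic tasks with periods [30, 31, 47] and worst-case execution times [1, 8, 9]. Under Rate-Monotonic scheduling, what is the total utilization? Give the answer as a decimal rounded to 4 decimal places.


Compute individual utilizations (exact fractions):
  Task 1: C/T = 1/30 (approx. 0.0333)
  Task 2: C/T = 8/31 (approx. 0.2581)
  Task 3: C/T = 9/47 (approx. 0.1915)
Total utilization U = 1/30 + 8/31 + 9/47 = 21107/43710
Rounded to 4 decimal places: U = 0.4829
RM (Liu & Layland) bound for 3 tasks = 0.779763; compare with U = 21107/43710 (approx. 0.482887)
U <= bound, so schedulable by RM sufficient condition.

0.4829


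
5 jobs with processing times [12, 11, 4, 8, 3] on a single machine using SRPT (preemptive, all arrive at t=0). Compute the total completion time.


Since all jobs arrive at t=0, SRPT equals SPT ordering.
SPT order: [3, 4, 8, 11, 12]
Completion times:
  Job 1: p=3, C=3
  Job 2: p=4, C=7
  Job 3: p=8, C=15
  Job 4: p=11, C=26
  Job 5: p=12, C=38
Total completion time = 3 + 7 + 15 + 26 + 38 = 89

89


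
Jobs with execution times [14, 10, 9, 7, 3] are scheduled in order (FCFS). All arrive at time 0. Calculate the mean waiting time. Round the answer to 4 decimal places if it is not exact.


FCFS order (as given): [14, 10, 9, 7, 3]
Waiting times:
  Job 1: wait = 0
  Job 2: wait = 14
  Job 3: wait = 24
  Job 4: wait = 33
  Job 5: wait = 40
Sum of waiting times = 111
Average waiting time = 111/5 = 22.2

22.2


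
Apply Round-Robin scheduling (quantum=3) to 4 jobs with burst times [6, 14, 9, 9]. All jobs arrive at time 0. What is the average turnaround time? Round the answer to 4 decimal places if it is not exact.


Time quantum = 3
Execution trace:
  J1 runs 3 units, time = 3
  J2 runs 3 units, time = 6
  J3 runs 3 units, time = 9
  J4 runs 3 units, time = 12
  J1 runs 3 units, time = 15
  J2 runs 3 units, time = 18
  J3 runs 3 units, time = 21
  J4 runs 3 units, time = 24
  J2 runs 3 units, time = 27
  J3 runs 3 units, time = 30
  J4 runs 3 units, time = 33
  J2 runs 3 units, time = 36
  J2 runs 2 units, time = 38
Finish times: [15, 38, 30, 33]
Average turnaround = 116/4 = 29.0

29.0


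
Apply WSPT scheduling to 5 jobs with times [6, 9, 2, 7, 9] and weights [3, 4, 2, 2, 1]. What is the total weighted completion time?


Compute p/w ratios and sort ascending (WSPT): [(2, 2), (6, 3), (9, 4), (7, 2), (9, 1)]
Compute weighted completion times:
  Job (p=2,w=2): C=2, w*C=2*2=4
  Job (p=6,w=3): C=8, w*C=3*8=24
  Job (p=9,w=4): C=17, w*C=4*17=68
  Job (p=7,w=2): C=24, w*C=2*24=48
  Job (p=9,w=1): C=33, w*C=1*33=33
Total weighted completion time = 177

177


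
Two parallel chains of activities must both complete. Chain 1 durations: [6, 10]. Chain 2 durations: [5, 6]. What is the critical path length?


Path A total = 6 + 10 = 16
Path B total = 5 + 6 = 11
Critical path = longest path = max(16, 11) = 16

16


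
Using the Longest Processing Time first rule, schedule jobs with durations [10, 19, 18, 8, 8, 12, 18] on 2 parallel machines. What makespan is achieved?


Sort jobs in decreasing order (LPT): [19, 18, 18, 12, 10, 8, 8]
Assign each job to the least loaded machine:
  Machine 1: jobs [19, 12, 10, 8], load = 49
  Machine 2: jobs [18, 18, 8], load = 44
Makespan = max load = 49

49


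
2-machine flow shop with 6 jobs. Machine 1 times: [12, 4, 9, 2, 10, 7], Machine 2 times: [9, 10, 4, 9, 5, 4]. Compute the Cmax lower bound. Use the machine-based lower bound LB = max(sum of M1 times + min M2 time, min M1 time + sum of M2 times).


LB1 = sum(M1 times) + min(M2 times) = 44 + 4 = 48
LB2 = min(M1 times) + sum(M2 times) = 2 + 41 = 43
Lower bound = max(LB1, LB2) = max(48, 43) = 48

48


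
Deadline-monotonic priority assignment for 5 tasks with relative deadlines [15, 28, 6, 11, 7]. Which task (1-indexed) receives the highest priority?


Sort tasks by relative deadline (ascending):
  Task 3: deadline = 6
  Task 5: deadline = 7
  Task 4: deadline = 11
  Task 1: deadline = 15
  Task 2: deadline = 28
Priority order (highest first): [3, 5, 4, 1, 2]
Highest priority task = 3

3


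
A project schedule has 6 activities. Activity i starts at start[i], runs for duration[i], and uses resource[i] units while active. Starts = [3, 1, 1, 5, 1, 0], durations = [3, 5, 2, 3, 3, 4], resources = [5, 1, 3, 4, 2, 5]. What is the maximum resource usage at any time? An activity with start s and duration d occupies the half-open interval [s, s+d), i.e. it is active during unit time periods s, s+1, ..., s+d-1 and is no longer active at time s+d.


Each activity i is active on [start_i, start_i + duration_i).
Compute total resource usage per time slot:
  t=0: active resources = [5], total = 5
  t=1: active resources = [1, 3, 2, 5], total = 11
  t=2: active resources = [1, 3, 2, 5], total = 11
  t=3: active resources = [5, 1, 2, 5], total = 13
  t=4: active resources = [5, 1], total = 6
  t=5: active resources = [5, 1, 4], total = 10
  t=6: active resources = [4], total = 4
  t=7: active resources = [4], total = 4
Peak resource demand = 13

13
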